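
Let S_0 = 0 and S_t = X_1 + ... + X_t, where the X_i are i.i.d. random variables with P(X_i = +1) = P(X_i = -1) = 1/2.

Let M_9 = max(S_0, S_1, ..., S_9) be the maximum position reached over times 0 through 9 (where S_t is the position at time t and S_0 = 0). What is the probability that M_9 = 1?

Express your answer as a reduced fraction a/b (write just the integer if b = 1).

Let M_9 = max(S_0,...,S_9). Use the reflection principle: for j ≥ 1, #{paths with M_9 ≥ j} = #{S_9 ≥ j} + #{S_9 ≥ j+1}.
By reflection, #{M_9 ≥ 1} = #{S_9 ≥ 1} + #{S_9 ≥ 2} = 256 + 130 = 386.
#{M_9 ≥ 2} = #{S_9 ≥ 2} + #{S_9 ≥ 3} = 130 + 130 = 260.
#{M_9 = 1} = 386 - 260 = 126.
P(M_9 = 1) = 126/512 = 63/256

Answer: 63/256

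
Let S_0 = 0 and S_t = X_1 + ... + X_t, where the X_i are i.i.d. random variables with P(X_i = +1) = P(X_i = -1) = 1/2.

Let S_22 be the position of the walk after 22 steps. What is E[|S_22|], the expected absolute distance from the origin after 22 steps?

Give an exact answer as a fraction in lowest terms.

S_22 takes values m ≡ 0 (mod 2) with |m| ≤ 22; P(S_22=m) = C(22,(22+m)/2)/2^22.
Total paths: 2^22 = 4194304
Distribution: P(S=-22)=1/4194304, P(S=-20)=22/4194304, P(S=-18)=231/4194304, P(S=-16)=1540/4194304, P(S=-14)=7315/4194304, P(S=-12)=26334/4194304, P(S=-10)=74613/4194304, P(S=-8)=170544/4194304, P(S=-6)=319770/4194304, P(S=-4)=497420/4194304, P(S=-2)=646646/4194304, P(S=0)=705432/4194304, P(S=2)=646646/4194304, P(S=4)=497420/4194304, P(S=6)=319770/4194304, P(S=8)=170544/4194304, P(S=10)=74613/4194304, P(S=12)=26334/4194304, P(S=14)=7315/4194304, P(S=16)=1540/4194304, P(S=18)=231/4194304, P(S=20)=22/4194304, P(S=22)=1/4194304
E[|S_22|] = Σ_m |m|·P(S_22=m) = 15519504/4194304 = 969969/262144

Answer: 969969/262144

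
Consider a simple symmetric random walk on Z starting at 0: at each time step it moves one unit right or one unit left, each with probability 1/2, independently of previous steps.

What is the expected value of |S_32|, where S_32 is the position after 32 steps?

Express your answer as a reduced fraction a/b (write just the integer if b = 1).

Answer: 300540195/67108864

Derivation:
S_32 takes values m ≡ 0 (mod 2) with |m| ≤ 32; P(S_32=m) = C(32,(32+m)/2)/2^32.
Total paths: 2^32 = 4294967296
Distribution: P(S=-32)=1/4294967296, P(S=-30)=32/4294967296, P(S=-28)=496/4294967296, P(S=-26)=4960/4294967296, P(S=-24)=35960/4294967296, P(S=-22)=201376/4294967296, P(S=-20)=906192/4294967296, P(S=-18)=3365856/4294967296, P(S=-16)=10518300/4294967296, P(S=-14)=28048800/4294967296, P(S=-12)=64512240/4294967296, P(S=-10)=129024480/4294967296, P(S=-8)=225792840/4294967296, P(S=-6)=347373600/4294967296, P(S=-4)=471435600/4294967296, P(S=-2)=565722720/4294967296, P(S=0)=601080390/4294967296, P(S=2)=565722720/4294967296, P(S=4)=471435600/4294967296, P(S=6)=347373600/4294967296, P(S=8)=225792840/4294967296, P(S=10)=129024480/4294967296, P(S=12)=64512240/4294967296, P(S=14)=28048800/4294967296, P(S=16)=10518300/4294967296, P(S=18)=3365856/4294967296, P(S=20)=906192/4294967296, P(S=22)=201376/4294967296, P(S=24)=35960/4294967296, P(S=26)=4960/4294967296, P(S=28)=496/4294967296, P(S=30)=32/4294967296, P(S=32)=1/4294967296
E[|S_32|] = Σ_m |m|·P(S_32=m) = 19234572480/4294967296 = 300540195/67108864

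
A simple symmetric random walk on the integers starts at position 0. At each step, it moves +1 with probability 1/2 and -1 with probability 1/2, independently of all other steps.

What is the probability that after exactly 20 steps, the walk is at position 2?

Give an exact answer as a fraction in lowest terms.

To reach position 2 after 20 steps: need 11 steps of +1 and 9 of -1.
Favorable paths: C(20,11) = 167960
Total paths: 2^20 = 1048576
P = 167960/1048576 = 20995/131072

Answer: 20995/131072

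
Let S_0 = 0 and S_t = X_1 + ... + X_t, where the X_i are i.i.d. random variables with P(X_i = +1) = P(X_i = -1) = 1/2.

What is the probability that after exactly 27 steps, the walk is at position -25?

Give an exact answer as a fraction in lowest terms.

To reach position -25 after 27 steps: need 1 step of +1 and 26 of -1.
Favorable paths: C(27,1) = 27
Total paths: 2^27 = 134217728
P = 27/134217728 = 27/134217728

Answer: 27/134217728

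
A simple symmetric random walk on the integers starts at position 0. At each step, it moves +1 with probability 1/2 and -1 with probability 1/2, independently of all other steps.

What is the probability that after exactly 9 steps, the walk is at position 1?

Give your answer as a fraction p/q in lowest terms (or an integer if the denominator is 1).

To reach position 1 after 9 steps: need 5 steps of +1 and 4 of -1.
Favorable paths: C(9,5) = 126
Total paths: 2^9 = 512
P = 126/512 = 63/256

Answer: 63/256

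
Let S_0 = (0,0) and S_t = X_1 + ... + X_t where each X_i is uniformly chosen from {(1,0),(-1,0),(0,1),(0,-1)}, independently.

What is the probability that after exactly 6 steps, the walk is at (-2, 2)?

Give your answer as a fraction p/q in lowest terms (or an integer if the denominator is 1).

Let h be the number of horizontal steps (so 6-h are vertical). To end at (-2,2) need (h-2)/2 right-steps and ((6-h)+2)/2 up-steps.
Sum over h with 2 ≤ h ≤ 4, h ≡ 0 (mod 2), 6-h ≡ 0 (mod 2):
h=2: C(6,2)·C(2,0)·C(4,3) = 15·1·4 = 60
h=4: C(6,4)·C(4,1)·C(2,2) = 15·4·1 = 60
Total favorable: 120
Total paths: 4^6 = 4096
P = 120/4096 = 15/512

Answer: 15/512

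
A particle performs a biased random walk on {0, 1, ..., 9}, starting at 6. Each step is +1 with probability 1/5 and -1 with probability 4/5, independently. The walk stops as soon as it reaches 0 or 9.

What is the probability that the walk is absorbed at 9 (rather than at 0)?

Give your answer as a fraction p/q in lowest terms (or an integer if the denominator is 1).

Biased walk: p = 1/5, q = 4/5, r = q/p = 4
Gambler's ruin: P(hit 9 before 0 | start at 6) = (1 - r^a)/(1 - r^N)
r^6 = 4096; r^9 = 262144
P = (1 - 4096) / (1 - 262144) = -4095 / -262143 = 65/4161

Answer: 65/4161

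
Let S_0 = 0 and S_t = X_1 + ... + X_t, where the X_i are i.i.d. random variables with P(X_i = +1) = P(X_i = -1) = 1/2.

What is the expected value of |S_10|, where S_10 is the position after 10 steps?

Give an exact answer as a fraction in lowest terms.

S_10 takes values m ≡ 0 (mod 2) with |m| ≤ 10; P(S_10=m) = C(10,(10+m)/2)/2^10.
Total paths: 2^10 = 1024
Distribution: P(S=-10)=1/1024, P(S=-8)=10/1024, P(S=-6)=45/1024, P(S=-4)=120/1024, P(S=-2)=210/1024, P(S=0)=252/1024, P(S=2)=210/1024, P(S=4)=120/1024, P(S=6)=45/1024, P(S=8)=10/1024, P(S=10)=1/1024
E[|S_10|] = Σ_m |m|·P(S_10=m) = 2520/1024 = 315/128

Answer: 315/128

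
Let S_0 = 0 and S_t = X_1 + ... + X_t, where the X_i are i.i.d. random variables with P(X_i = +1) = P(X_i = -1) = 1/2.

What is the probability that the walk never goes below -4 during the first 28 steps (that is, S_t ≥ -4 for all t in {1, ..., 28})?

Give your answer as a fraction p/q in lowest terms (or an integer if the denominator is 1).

Answer: 87922215/134217728

Derivation:
Let f(t,s) = #length-t paths at position s with S_1..S_t all ≥ -4.
f(t,s) = f(t-1,s-1) + f(t-1,s+1) for s ≥ -4; f(t,s) = 0 for s < -4.
t=0: f(0,0)=1
t=1: f(1,-1)=1 f(1,1)=1
t=2: f(2,-2)=1 f(2,0)=2 f(2,2)=1
t=3: f(3,-3)=1 f(3,-1)=3 f(3,1)=3 f(3,3)=1
t=4: f(4,-4)=1 f(4,-2)=4 f(4,0)=6 f(4,2)=4 f(4,4)=1
t=5: f(5,-3)=5 f(5,-1)=10 f(5,1)=10 f(5,3)=5 f(5,5)=1
t=6: f(6,-4)=5 f(6,-2)=15 f(6,0)=20 f(6,2)=15 f(6,4)=6 f(6,6)=1
t=7: f(7,-3)=20 f(7,-1)=35 f(7,1)=35 f(7,3)=21 f(7,5)=7 f(7,7)=1
t=8: f(8,-4)=20 f(8,-2)=55 f(8,0)=70 f(8,2)=56 f(8,4)=28 f(8,6)=8 f(8,8)=1
t=9: f(9,-3)=75 f(9,-1)=125 f(9,1)=126 f(9,3)=84 f(9,5)=36 f(9,7)=9 f(9,9)=1
t=10: f(10,-4)=75 f(10,-2)=200 f(10,0)=251 f(10,2)=210 f(10,4)=120 f(10,6)=45 f(10,8)=10 f(10,10)=1
t=11: f(11,-3)=275 f(11,-1)=451 f(11,1)=461 f(11,3)=330 f(11,5)=165 f(11,7)=55 f(11,9)=11 f(11,11)=1
t=12: f(12,-4)=275 f(12,-2)=726 f(12,0)=912 f(12,2)=791 f(12,4)=495 f(12,6)=220 f(12,8)=66 f(12,10)=12 f(12,12)=1
t=13: f(13,-3)=1001 f(13,-1)=1638 f(13,1)=1703 f(13,3)=1286 f(13,5)=715 f(13,7)=286 f(13,9)=78 f(13,11)=13 f(13,13)=1
t=14: f(14,-4)=1001 f(14,-2)=2639 f(14,0)=3341 f(14,2)=2989 f(14,4)=2001 f(14,6)=1001 f(14,8)=364 f(14,10)=91 f(14,12)=14 f(14,14)=1
t=15: f(15,-3)=3640 f(15,-1)=5980 f(15,1)=6330 f(15,3)=4990 f(15,5)=3002 f(15,7)=1365 f(15,9)=455 f(15,11)=105 f(15,13)=15 f(15,15)=1
t=16: f(16,-4)=3640 f(16,-2)=9620 f(16,0)=12310 f(16,2)=11320 f(16,4)=7992 f(16,6)=4367 f(16,8)=1820 f(16,10)=560 f(16,12)=120 f(16,14)=16 f(16,16)=1
t=17: f(17,-3)=13260 f(17,-1)=21930 f(17,1)=23630 f(17,3)=19312 f(17,5)=12359 f(17,7)=6187 f(17,9)=2380 f(17,11)=680 f(17,13)=136 f(17,15)=17 f(17,17)=1
t=18: f(18,-4)=13260 f(18,-2)=35190 f(18,0)=45560 f(18,2)=42942 f(18,4)=31671 f(18,6)=18546 f(18,8)=8567 f(18,10)=3060 f(18,12)=816 f(18,14)=153 f(18,16)=18 f(18,18)=1
t=19: f(19,-3)=48450 f(19,-1)=80750 f(19,1)=88502 f(19,3)=74613 f(19,5)=50217 f(19,7)=27113 f(19,9)=11627 f(19,11)=3876 f(19,13)=969 f(19,15)=171 f(19,17)=19 f(19,19)=1
t=20: f(20,-4)=48450 f(20,-2)=129200 f(20,0)=169252 f(20,2)=163115 f(20,4)=124830 f(20,6)=77330 f(20,8)=38740 f(20,10)=15503 f(20,12)=4845 f(20,14)=1140 f(20,16)=190 f(20,18)=20 f(20,20)=1
t=21: f(21,-3)=177650 f(21,-1)=298452 f(21,1)=332367 f(21,3)=287945 f(21,5)=202160 f(21,7)=116070 f(21,9)=54243 f(21,11)=20348 f(21,13)=5985 f(21,15)=1330 f(21,17)=210 f(21,19)=21 f(21,21)=1
t=22: f(22,-4)=177650 f(22,-2)=476102 f(22,0)=630819 f(22,2)=620312 f(22,4)=490105 f(22,6)=318230 f(22,8)=170313 f(22,10)=74591 f(22,12)=26333 f(22,14)=7315 f(22,16)=1540 f(22,18)=231 f(22,20)=22 f(22,22)=1
t=23: f(23,-3)=653752 f(23,-1)=1106921 f(23,1)=1251131 f(23,3)=1110417 f(23,5)=808335 f(23,7)=488543 f(23,9)=244904 f(23,11)=100924 f(23,13)=33648 f(23,15)=8855 f(23,17)=1771 f(23,19)=253 f(23,21)=23 f(23,23)=1
t=24: f(24,-4)=653752 f(24,-2)=1760673 f(24,0)=2358052 f(24,2)=2361548 f(24,4)=1918752 f(24,6)=1296878 f(24,8)=733447 f(24,10)=345828 f(24,12)=134572 f(24,14)=42503 f(24,16)=10626 f(24,18)=2024 f(24,20)=276 f(24,22)=24 f(24,24)=1
t=25: f(25,-3)=2414425 f(25,-1)=4118725 f(25,1)=4719600 f(25,3)=4280300 f(25,5)=3215630 f(25,7)=2030325 f(25,9)=1079275 f(25,11)=480400 f(25,13)=177075 f(25,15)=53129 f(25,17)=12650 f(25,19)=2300 f(25,21)=300 f(25,23)=25 f(25,25)=1
t=26: f(26,-4)=2414425 f(26,-2)=6533150 f(26,0)=8838325 f(26,2)=8999900 f(26,4)=7495930 f(26,6)=5245955 f(26,8)=3109600 f(26,10)=1559675 f(26,12)=657475 f(26,14)=230204 f(26,16)=65779 f(26,18)=14950 f(26,20)=2600 f(26,22)=325 f(26,24)=26 f(26,26)=1
t=27: f(27,-3)=8947575 f(27,-1)=15371475 f(27,1)=17838225 f(27,3)=16495830 f(27,5)=12741885 f(27,7)=8355555 f(27,9)=4669275 f(27,11)=2217150 f(27,13)=887679 f(27,15)=295983 f(27,17)=80729 f(27,19)=17550 f(27,21)=2925 f(27,23)=351 f(27,25)=27 f(27,27)=1
t=28: f(28,-4)=8947575 f(28,-2)=24319050 f(28,0)=33209700 f(28,2)=34334055 f(28,4)=29237715 f(28,6)=21097440 f(28,8)=13024830 f(28,10)=6886425 f(28,12)=3104829 f(28,14)=1183662 f(28,16)=376712 f(28,18)=98279 f(28,20)=20475 f(28,22)=3276 f(28,24)=378 f(28,26)=28 f(28,28)=1
Σ_s f(28,s) = 175844430
P = 175844430/268435456 = 87922215/134217728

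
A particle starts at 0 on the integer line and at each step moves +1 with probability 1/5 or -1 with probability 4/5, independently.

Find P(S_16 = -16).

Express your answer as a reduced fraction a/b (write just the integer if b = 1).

To reach position -16 after 16 steps: need 0 steps of +1 and 16 steps of -1.
Number of such sequences: C(16,0) = 1
Each has probability (1/5)^0 · (4/5)^16 = 4294967296/152587890625
P = 1 · 4294967296/152587890625 = 4294967296/152587890625

Answer: 4294967296/152587890625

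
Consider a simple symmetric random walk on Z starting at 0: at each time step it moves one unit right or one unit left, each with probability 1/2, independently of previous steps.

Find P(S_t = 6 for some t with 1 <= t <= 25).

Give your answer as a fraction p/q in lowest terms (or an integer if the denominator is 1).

Count via complement. Let g(t,s) = #length-t paths at position s with S_1..S_t all ≠ 6.
g(t,s) = g(t-1,s-1) + g(t-1,s+1) for s ≠ 6; g(t,6) = 0.
t=0: g(0,0)=1
t=1: g(1,-1)=1 g(1,1)=1
t=2: g(2,-2)=1 g(2,0)=2 g(2,2)=1
t=3: g(3,-3)=1 g(3,-1)=3 g(3,1)=3 g(3,3)=1
t=4: g(4,-4)=1 g(4,-2)=4 g(4,0)=6 g(4,2)=4 g(4,4)=1
t=5: g(5,-5)=1 g(5,-3)=5 g(5,-1)=10 g(5,1)=10 g(5,3)=5 g(5,5)=1
t=6: g(6,-6)=1 g(6,-4)=6 g(6,-2)=15 g(6,0)=20 g(6,2)=15 g(6,4)=6
t=7: g(7,-7)=1 g(7,-5)=7 g(7,-3)=21 g(7,-1)=35 g(7,1)=35 g(7,3)=21 g(7,5)=6
t=8: g(8,-8)=1 g(8,-6)=8 g(8,-4)=28 g(8,-2)=56 g(8,0)=70 g(8,2)=56 g(8,4)=27
t=9: g(9,-9)=1 g(9,-7)=9 g(9,-5)=36 g(9,-3)=84 g(9,-1)=126 g(9,1)=126 g(9,3)=83 g(9,5)=27
t=10: g(10,-10)=1 g(10,-8)=10 g(10,-6)=45 g(10,-4)=120 g(10,-2)=210 g(10,0)=252 g(10,2)=209 g(10,4)=110
t=11: g(11,-11)=1 g(11,-9)=11 g(11,-7)=55 g(11,-5)=165 g(11,-3)=330 g(11,-1)=462 g(11,1)=461 g(11,3)=319 g(11,5)=110
t=12: g(12,-12)=1 g(12,-10)=12 g(12,-8)=66 g(12,-6)=220 g(12,-4)=495 g(12,-2)=792 g(12,0)=923 g(12,2)=780 g(12,4)=429
t=13: g(13,-13)=1 g(13,-11)=13 g(13,-9)=78 g(13,-7)=286 g(13,-5)=715 g(13,-3)=1287 g(13,-1)=1715 g(13,1)=1703 g(13,3)=1209 g(13,5)=429
t=14: g(14,-14)=1 g(14,-12)=14 g(14,-10)=91 g(14,-8)=364 g(14,-6)=1001 g(14,-4)=2002 g(14,-2)=3002 g(14,0)=3418 g(14,2)=2912 g(14,4)=1638
t=15: g(15,-15)=1 g(15,-13)=15 g(15,-11)=105 g(15,-9)=455 g(15,-7)=1365 g(15,-5)=3003 g(15,-3)=5004 g(15,-1)=6420 g(15,1)=6330 g(15,3)=4550 g(15,5)=1638
t=16: g(16,-16)=1 g(16,-14)=16 g(16,-12)=120 g(16,-10)=560 g(16,-8)=1820 g(16,-6)=4368 g(16,-4)=8007 g(16,-2)=11424 g(16,0)=12750 g(16,2)=10880 g(16,4)=6188
t=17: g(17,-17)=1 g(17,-15)=17 g(17,-13)=136 g(17,-11)=680 g(17,-9)=2380 g(17,-7)=6188 g(17,-5)=12375 g(17,-3)=19431 g(17,-1)=24174 g(17,1)=23630 g(17,3)=17068 g(17,5)=6188
t=18: g(18,-18)=1 g(18,-16)=18 g(18,-14)=153 g(18,-12)=816 g(18,-10)=3060 g(18,-8)=8568 g(18,-6)=18563 g(18,-4)=31806 g(18,-2)=43605 g(18,0)=47804 g(18,2)=40698 g(18,4)=23256
t=19: g(19,-19)=1 g(19,-17)=19 g(19,-15)=171 g(19,-13)=969 g(19,-11)=3876 g(19,-9)=11628 g(19,-7)=27131 g(19,-5)=50369 g(19,-3)=75411 g(19,-1)=91409 g(19,1)=88502 g(19,3)=63954 g(19,5)=23256
t=20: g(20,-20)=1 g(20,-18)=20 g(20,-16)=190 g(20,-14)=1140 g(20,-12)=4845 g(20,-10)=15504 g(20,-8)=38759 g(20,-6)=77500 g(20,-4)=125780 g(20,-2)=166820 g(20,0)=179911 g(20,2)=152456 g(20,4)=87210
t=21: g(21,-21)=1 g(21,-19)=21 g(21,-17)=210 g(21,-15)=1330 g(21,-13)=5985 g(21,-11)=20349 g(21,-9)=54263 g(21,-7)=116259 g(21,-5)=203280 g(21,-3)=292600 g(21,-1)=346731 g(21,1)=332367 g(21,3)=239666 g(21,5)=87210
t=22: g(22,-22)=1 g(22,-20)=22 g(22,-18)=231 g(22,-16)=1540 g(22,-14)=7315 g(22,-12)=26334 g(22,-10)=74612 g(22,-8)=170522 g(22,-6)=319539 g(22,-4)=495880 g(22,-2)=639331 g(22,0)=679098 g(22,2)=572033 g(22,4)=326876
t=23: g(23,-23)=1 g(23,-21)=23 g(23,-19)=253 g(23,-17)=1771 g(23,-15)=8855 g(23,-13)=33649 g(23,-11)=100946 g(23,-9)=245134 g(23,-7)=490061 g(23,-5)=815419 g(23,-3)=1135211 g(23,-1)=1318429 g(23,1)=1251131 g(23,3)=898909 g(23,5)=326876
t=24: g(24,-24)=1 g(24,-22)=24 g(24,-20)=276 g(24,-18)=2024 g(24,-16)=10626 g(24,-14)=42504 g(24,-12)=134595 g(24,-10)=346080 g(24,-8)=735195 g(24,-6)=1305480 g(24,-4)=1950630 g(24,-2)=2453640 g(24,0)=2569560 g(24,2)=2150040 g(24,4)=1225785
t=25: g(25,-25)=1 g(25,-23)=25 g(25,-21)=300 g(25,-19)=2300 g(25,-17)=12650 g(25,-15)=53130 g(25,-13)=177099 g(25,-11)=480675 g(25,-9)=1081275 g(25,-7)=2040675 g(25,-5)=3256110 g(25,-3)=4404270 g(25,-1)=5023200 g(25,1)=4719600 g(25,3)=3375825 g(25,5)=1225785
Paths never hitting 6: Σ_s g(25,s) = 25852920
Paths hitting 6: 2^25 - 25852920 = 7701512
P = 7701512/33554432 = 962689/4194304

Answer: 962689/4194304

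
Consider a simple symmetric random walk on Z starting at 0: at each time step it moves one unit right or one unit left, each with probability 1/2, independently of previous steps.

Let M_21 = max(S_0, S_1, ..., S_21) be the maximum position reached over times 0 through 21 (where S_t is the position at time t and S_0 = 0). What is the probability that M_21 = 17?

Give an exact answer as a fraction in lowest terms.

Answer: 105/1048576

Derivation:
Let M_21 = max(S_0,...,S_21). Use the reflection principle: for j ≥ 1, #{paths with M_21 ≥ j} = #{S_21 ≥ j} + #{S_21 ≥ j+1}.
By reflection, #{M_21 ≥ 17} = #{S_21 ≥ 17} + #{S_21 ≥ 18} = 232 + 22 = 254.
#{M_21 ≥ 18} = #{S_21 ≥ 18} + #{S_21 ≥ 19} = 22 + 22 = 44.
#{M_21 = 17} = 254 - 44 = 210.
P(M_21 = 17) = 210/2097152 = 105/1048576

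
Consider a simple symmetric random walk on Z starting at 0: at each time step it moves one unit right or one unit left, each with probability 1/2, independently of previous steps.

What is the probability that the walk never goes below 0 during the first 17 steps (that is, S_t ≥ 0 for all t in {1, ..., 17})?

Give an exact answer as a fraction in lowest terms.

Answer: 12155/65536

Derivation:
Let f(t,s) = #length-t paths at position s with S_1..S_t all ≥ 0.
f(t,s) = f(t-1,s-1) + f(t-1,s+1) for s ≥ 0; f(t,s) = 0 for s < 0.
t=0: f(0,0)=1
t=1: f(1,1)=1
t=2: f(2,0)=1 f(2,2)=1
t=3: f(3,1)=2 f(3,3)=1
t=4: f(4,0)=2 f(4,2)=3 f(4,4)=1
t=5: f(5,1)=5 f(5,3)=4 f(5,5)=1
t=6: f(6,0)=5 f(6,2)=9 f(6,4)=5 f(6,6)=1
t=7: f(7,1)=14 f(7,3)=14 f(7,5)=6 f(7,7)=1
t=8: f(8,0)=14 f(8,2)=28 f(8,4)=20 f(8,6)=7 f(8,8)=1
t=9: f(9,1)=42 f(9,3)=48 f(9,5)=27 f(9,7)=8 f(9,9)=1
t=10: f(10,0)=42 f(10,2)=90 f(10,4)=75 f(10,6)=35 f(10,8)=9 f(10,10)=1
t=11: f(11,1)=132 f(11,3)=165 f(11,5)=110 f(11,7)=44 f(11,9)=10 f(11,11)=1
t=12: f(12,0)=132 f(12,2)=297 f(12,4)=275 f(12,6)=154 f(12,8)=54 f(12,10)=11 f(12,12)=1
t=13: f(13,1)=429 f(13,3)=572 f(13,5)=429 f(13,7)=208 f(13,9)=65 f(13,11)=12 f(13,13)=1
t=14: f(14,0)=429 f(14,2)=1001 f(14,4)=1001 f(14,6)=637 f(14,8)=273 f(14,10)=77 f(14,12)=13 f(14,14)=1
t=15: f(15,1)=1430 f(15,3)=2002 f(15,5)=1638 f(15,7)=910 f(15,9)=350 f(15,11)=90 f(15,13)=14 f(15,15)=1
t=16: f(16,0)=1430 f(16,2)=3432 f(16,4)=3640 f(16,6)=2548 f(16,8)=1260 f(16,10)=440 f(16,12)=104 f(16,14)=15 f(16,16)=1
t=17: f(17,1)=4862 f(17,3)=7072 f(17,5)=6188 f(17,7)=3808 f(17,9)=1700 f(17,11)=544 f(17,13)=119 f(17,15)=16 f(17,17)=1
Σ_s f(17,s) = 24310
P = 24310/131072 = 12155/65536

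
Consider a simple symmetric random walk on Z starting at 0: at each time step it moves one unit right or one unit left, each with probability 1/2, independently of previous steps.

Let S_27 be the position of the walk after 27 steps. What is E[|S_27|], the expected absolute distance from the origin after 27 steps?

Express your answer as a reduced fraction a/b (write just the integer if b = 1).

S_27 takes values m ≡ 1 (mod 2) with |m| ≤ 27; P(S_27=m) = C(27,(27+m)/2)/2^27.
Total paths: 2^27 = 134217728
Distribution: P(S=-27)=1/134217728, P(S=-25)=27/134217728, P(S=-23)=351/134217728, P(S=-21)=2925/134217728, P(S=-19)=17550/134217728, P(S=-17)=80730/134217728, P(S=-15)=296010/134217728, P(S=-13)=888030/134217728, P(S=-11)=2220075/134217728, P(S=-9)=4686825/134217728, P(S=-7)=8436285/134217728, P(S=-5)=13037895/134217728, P(S=-3)=17383860/134217728, P(S=-1)=20058300/134217728, P(S=1)=20058300/134217728, P(S=3)=17383860/134217728, P(S=5)=13037895/134217728, P(S=7)=8436285/134217728, P(S=9)=4686825/134217728, P(S=11)=2220075/134217728, P(S=13)=888030/134217728, P(S=15)=296010/134217728, P(S=17)=80730/134217728, P(S=19)=17550/134217728, P(S=21)=2925/134217728, P(S=23)=351/134217728, P(S=25)=27/134217728, P(S=27)=1/134217728
E[|S_27|] = Σ_m |m|·P(S_27=m) = 561632400/134217728 = 35102025/8388608

Answer: 35102025/8388608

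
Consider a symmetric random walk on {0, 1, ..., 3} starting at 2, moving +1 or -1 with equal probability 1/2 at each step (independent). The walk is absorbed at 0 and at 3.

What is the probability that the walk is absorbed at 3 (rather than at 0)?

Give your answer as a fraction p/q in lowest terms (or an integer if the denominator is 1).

Symmetric walk (p = 1/2): the harmonic-function argument gives P(hit 3 before 0 | start at 2) = a/N.
P = 2/3 = 2/3

Answer: 2/3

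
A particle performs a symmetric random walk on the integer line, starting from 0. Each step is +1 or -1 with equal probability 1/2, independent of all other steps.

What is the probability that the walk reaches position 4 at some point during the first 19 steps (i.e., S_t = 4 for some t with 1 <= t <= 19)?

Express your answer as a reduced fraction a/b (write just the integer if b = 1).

Count via complement. Let g(t,s) = #length-t paths at position s with S_1..S_t all ≠ 4.
g(t,s) = g(t-1,s-1) + g(t-1,s+1) for s ≠ 4; g(t,4) = 0.
t=0: g(0,0)=1
t=1: g(1,-1)=1 g(1,1)=1
t=2: g(2,-2)=1 g(2,0)=2 g(2,2)=1
t=3: g(3,-3)=1 g(3,-1)=3 g(3,1)=3 g(3,3)=1
t=4: g(4,-4)=1 g(4,-2)=4 g(4,0)=6 g(4,2)=4
t=5: g(5,-5)=1 g(5,-3)=5 g(5,-1)=10 g(5,1)=10 g(5,3)=4
t=6: g(6,-6)=1 g(6,-4)=6 g(6,-2)=15 g(6,0)=20 g(6,2)=14
t=7: g(7,-7)=1 g(7,-5)=7 g(7,-3)=21 g(7,-1)=35 g(7,1)=34 g(7,3)=14
t=8: g(8,-8)=1 g(8,-6)=8 g(8,-4)=28 g(8,-2)=56 g(8,0)=69 g(8,2)=48
t=9: g(9,-9)=1 g(9,-7)=9 g(9,-5)=36 g(9,-3)=84 g(9,-1)=125 g(9,1)=117 g(9,3)=48
t=10: g(10,-10)=1 g(10,-8)=10 g(10,-6)=45 g(10,-4)=120 g(10,-2)=209 g(10,0)=242 g(10,2)=165
t=11: g(11,-11)=1 g(11,-9)=11 g(11,-7)=55 g(11,-5)=165 g(11,-3)=329 g(11,-1)=451 g(11,1)=407 g(11,3)=165
t=12: g(12,-12)=1 g(12,-10)=12 g(12,-8)=66 g(12,-6)=220 g(12,-4)=494 g(12,-2)=780 g(12,0)=858 g(12,2)=572
t=13: g(13,-13)=1 g(13,-11)=13 g(13,-9)=78 g(13,-7)=286 g(13,-5)=714 g(13,-3)=1274 g(13,-1)=1638 g(13,1)=1430 g(13,3)=572
t=14: g(14,-14)=1 g(14,-12)=14 g(14,-10)=91 g(14,-8)=364 g(14,-6)=1000 g(14,-4)=1988 g(14,-2)=2912 g(14,0)=3068 g(14,2)=2002
t=15: g(15,-15)=1 g(15,-13)=15 g(15,-11)=105 g(15,-9)=455 g(15,-7)=1364 g(15,-5)=2988 g(15,-3)=4900 g(15,-1)=5980 g(15,1)=5070 g(15,3)=2002
t=16: g(16,-16)=1 g(16,-14)=16 g(16,-12)=120 g(16,-10)=560 g(16,-8)=1819 g(16,-6)=4352 g(16,-4)=7888 g(16,-2)=10880 g(16,0)=11050 g(16,2)=7072
t=17: g(17,-17)=1 g(17,-15)=17 g(17,-13)=136 g(17,-11)=680 g(17,-9)=2379 g(17,-7)=6171 g(17,-5)=12240 g(17,-3)=18768 g(17,-1)=21930 g(17,1)=18122 g(17,3)=7072
t=18: g(18,-18)=1 g(18,-16)=18 g(18,-14)=153 g(18,-12)=816 g(18,-10)=3059 g(18,-8)=8550 g(18,-6)=18411 g(18,-4)=31008 g(18,-2)=40698 g(18,0)=40052 g(18,2)=25194
t=19: g(19,-19)=1 g(19,-17)=19 g(19,-15)=171 g(19,-13)=969 g(19,-11)=3875 g(19,-9)=11609 g(19,-7)=26961 g(19,-5)=49419 g(19,-3)=71706 g(19,-1)=80750 g(19,1)=65246 g(19,3)=25194
Paths never hitting 4: Σ_s g(19,s) = 335920
Paths hitting 4: 2^19 - 335920 = 188368
P = 188368/524288 = 11773/32768

Answer: 11773/32768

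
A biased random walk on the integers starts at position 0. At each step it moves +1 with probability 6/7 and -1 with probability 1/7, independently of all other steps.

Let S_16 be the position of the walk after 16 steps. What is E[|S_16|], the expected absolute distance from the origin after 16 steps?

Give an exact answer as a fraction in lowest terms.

S_16 takes values m ≡ 0 (mod 2) with |m| ≤ 16; P(S_16=m) = C(16,(16+m)/2) · (6/7)^((16+m)/2) · (1/7)^((16-m)/2).
Distribution: P(S=-16)=1/33232930569601, P(S=-14)=96/33232930569601, P(S=-12)=4320/33232930569601, P(S=-10)=17280/4747561509943, P(S=-8)=336960/4747561509943, P(S=-6)=4852224/4747561509943, P(S=-4)=53374464/4747561509943, P(S=-2)=3202467840/33232930569601, P(S=0)=21616657920/33232930569601, P(S=2)=115288842240/33232930569601, P(S=4)=69173305344/4747561509943, P(S=6)=226385362944/4747561509943, P(S=8)=565963407360/4747561509943, P(S=10)=1044855521280/4747561509943, P(S=12)=9403699691520/33232930569601, P(S=14)=7522959753216/33232930569601, P(S=16)=2821109907456/33232930569601
E[|S_16|] = Σ_m |m|·P(S_16=m) = 379821167488720/33232930569601

Answer: 379821167488720/33232930569601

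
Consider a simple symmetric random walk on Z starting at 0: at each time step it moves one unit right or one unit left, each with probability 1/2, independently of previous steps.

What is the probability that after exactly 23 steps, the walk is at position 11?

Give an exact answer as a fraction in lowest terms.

To reach position 11 after 23 steps: need 17 steps of +1 and 6 of -1.
Favorable paths: C(23,17) = 100947
Total paths: 2^23 = 8388608
P = 100947/8388608 = 100947/8388608

Answer: 100947/8388608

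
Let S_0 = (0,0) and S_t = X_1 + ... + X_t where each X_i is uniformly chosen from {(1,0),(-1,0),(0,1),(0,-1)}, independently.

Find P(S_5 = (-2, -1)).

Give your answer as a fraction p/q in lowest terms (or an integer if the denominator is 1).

Let h be the number of horizontal steps (so 5-h are vertical). To end at (-2,-1) need (h-2)/2 right-steps and ((5-h)-1)/2 up-steps.
Sum over h with 2 ≤ h ≤ 4, h ≡ 0 (mod 2), 5-h ≡ 1 (mod 2):
h=2: C(5,2)·C(2,0)·C(3,1) = 10·1·3 = 30
h=4: C(5,4)·C(4,1)·C(1,0) = 5·4·1 = 20
Total favorable: 50
Total paths: 4^5 = 1024
P = 50/1024 = 25/512

Answer: 25/512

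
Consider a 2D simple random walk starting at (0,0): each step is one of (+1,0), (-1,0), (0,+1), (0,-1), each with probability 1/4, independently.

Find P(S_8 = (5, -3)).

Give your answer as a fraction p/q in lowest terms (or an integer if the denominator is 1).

Let h be the number of horizontal steps (so 8-h are vertical). To end at (5,-3) need (h+5)/2 right-steps and ((8-h)-3)/2 up-steps.
Sum over h with 5 ≤ h ≤ 5, h ≡ 1 (mod 2), 8-h ≡ 1 (mod 2):
h=5: C(8,5)·C(5,5)·C(3,0) = 56·1·1 = 56
Total favorable: 56
Total paths: 4^8 = 65536
P = 56/65536 = 7/8192

Answer: 7/8192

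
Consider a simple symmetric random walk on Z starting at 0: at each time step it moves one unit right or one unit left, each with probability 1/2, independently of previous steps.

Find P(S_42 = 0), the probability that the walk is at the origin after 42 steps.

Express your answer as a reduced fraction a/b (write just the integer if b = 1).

Answer: 67282234305/549755813888

Derivation:
To return to 0 after 42 steps: need exactly 21 steps of +1 and 21 of -1.
Favorable paths: C(42,21) = 538257874440
Total paths: 2^42 = 4398046511104
P = 538257874440/4398046511104 = 67282234305/549755813888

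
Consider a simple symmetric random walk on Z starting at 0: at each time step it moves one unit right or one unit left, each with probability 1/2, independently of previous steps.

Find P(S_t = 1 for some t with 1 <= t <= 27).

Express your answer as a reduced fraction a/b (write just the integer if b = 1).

Answer: 28539857/33554432

Derivation:
Count via complement. Let g(t,s) = #length-t paths at position s with S_1..S_t all ≠ 1.
g(t,s) = g(t-1,s-1) + g(t-1,s+1) for s ≠ 1; g(t,1) = 0.
t=0: g(0,0)=1
t=1: g(1,-1)=1
t=2: g(2,-2)=1 g(2,0)=1
t=3: g(3,-3)=1 g(3,-1)=2
t=4: g(4,-4)=1 g(4,-2)=3 g(4,0)=2
t=5: g(5,-5)=1 g(5,-3)=4 g(5,-1)=5
t=6: g(6,-6)=1 g(6,-4)=5 g(6,-2)=9 g(6,0)=5
t=7: g(7,-7)=1 g(7,-5)=6 g(7,-3)=14 g(7,-1)=14
t=8: g(8,-8)=1 g(8,-6)=7 g(8,-4)=20 g(8,-2)=28 g(8,0)=14
t=9: g(9,-9)=1 g(9,-7)=8 g(9,-5)=27 g(9,-3)=48 g(9,-1)=42
t=10: g(10,-10)=1 g(10,-8)=9 g(10,-6)=35 g(10,-4)=75 g(10,-2)=90 g(10,0)=42
t=11: g(11,-11)=1 g(11,-9)=10 g(11,-7)=44 g(11,-5)=110 g(11,-3)=165 g(11,-1)=132
t=12: g(12,-12)=1 g(12,-10)=11 g(12,-8)=54 g(12,-6)=154 g(12,-4)=275 g(12,-2)=297 g(12,0)=132
t=13: g(13,-13)=1 g(13,-11)=12 g(13,-9)=65 g(13,-7)=208 g(13,-5)=429 g(13,-3)=572 g(13,-1)=429
t=14: g(14,-14)=1 g(14,-12)=13 g(14,-10)=77 g(14,-8)=273 g(14,-6)=637 g(14,-4)=1001 g(14,-2)=1001 g(14,0)=429
t=15: g(15,-15)=1 g(15,-13)=14 g(15,-11)=90 g(15,-9)=350 g(15,-7)=910 g(15,-5)=1638 g(15,-3)=2002 g(15,-1)=1430
t=16: g(16,-16)=1 g(16,-14)=15 g(16,-12)=104 g(16,-10)=440 g(16,-8)=1260 g(16,-6)=2548 g(16,-4)=3640 g(16,-2)=3432 g(16,0)=1430
t=17: g(17,-17)=1 g(17,-15)=16 g(17,-13)=119 g(17,-11)=544 g(17,-9)=1700 g(17,-7)=3808 g(17,-5)=6188 g(17,-3)=7072 g(17,-1)=4862
t=18: g(18,-18)=1 g(18,-16)=17 g(18,-14)=135 g(18,-12)=663 g(18,-10)=2244 g(18,-8)=5508 g(18,-6)=9996 g(18,-4)=13260 g(18,-2)=11934 g(18,0)=4862
t=19: g(19,-19)=1 g(19,-17)=18 g(19,-15)=152 g(19,-13)=798 g(19,-11)=2907 g(19,-9)=7752 g(19,-7)=15504 g(19,-5)=23256 g(19,-3)=25194 g(19,-1)=16796
t=20: g(20,-20)=1 g(20,-18)=19 g(20,-16)=170 g(20,-14)=950 g(20,-12)=3705 g(20,-10)=10659 g(20,-8)=23256 g(20,-6)=38760 g(20,-4)=48450 g(20,-2)=41990 g(20,0)=16796
t=21: g(21,-21)=1 g(21,-19)=20 g(21,-17)=189 g(21,-15)=1120 g(21,-13)=4655 g(21,-11)=14364 g(21,-9)=33915 g(21,-7)=62016 g(21,-5)=87210 g(21,-3)=90440 g(21,-1)=58786
t=22: g(22,-22)=1 g(22,-20)=21 g(22,-18)=209 g(22,-16)=1309 g(22,-14)=5775 g(22,-12)=19019 g(22,-10)=48279 g(22,-8)=95931 g(22,-6)=149226 g(22,-4)=177650 g(22,-2)=149226 g(22,0)=58786
t=23: g(23,-23)=1 g(23,-21)=22 g(23,-19)=230 g(23,-17)=1518 g(23,-15)=7084 g(23,-13)=24794 g(23,-11)=67298 g(23,-9)=144210 g(23,-7)=245157 g(23,-5)=326876 g(23,-3)=326876 g(23,-1)=208012
t=24: g(24,-24)=1 g(24,-22)=23 g(24,-20)=252 g(24,-18)=1748 g(24,-16)=8602 g(24,-14)=31878 g(24,-12)=92092 g(24,-10)=211508 g(24,-8)=389367 g(24,-6)=572033 g(24,-4)=653752 g(24,-2)=534888 g(24,0)=208012
t=25: g(25,-25)=1 g(25,-23)=24 g(25,-21)=275 g(25,-19)=2000 g(25,-17)=10350 g(25,-15)=40480 g(25,-13)=123970 g(25,-11)=303600 g(25,-9)=600875 g(25,-7)=961400 g(25,-5)=1225785 g(25,-3)=1188640 g(25,-1)=742900
t=26: g(26,-26)=1 g(26,-24)=25 g(26,-22)=299 g(26,-20)=2275 g(26,-18)=12350 g(26,-16)=50830 g(26,-14)=164450 g(26,-12)=427570 g(26,-10)=904475 g(26,-8)=1562275 g(26,-6)=2187185 g(26,-4)=2414425 g(26,-2)=1931540 g(26,0)=742900
t=27: g(27,-27)=1 g(27,-25)=26 g(27,-23)=324 g(27,-21)=2574 g(27,-19)=14625 g(27,-17)=63180 g(27,-15)=215280 g(27,-13)=592020 g(27,-11)=1332045 g(27,-9)=2466750 g(27,-7)=3749460 g(27,-5)=4601610 g(27,-3)=4345965 g(27,-1)=2674440
Paths never hitting 1: Σ_s g(27,s) = 20058300
Paths hitting 1: 2^27 - 20058300 = 114159428
P = 114159428/134217728 = 28539857/33554432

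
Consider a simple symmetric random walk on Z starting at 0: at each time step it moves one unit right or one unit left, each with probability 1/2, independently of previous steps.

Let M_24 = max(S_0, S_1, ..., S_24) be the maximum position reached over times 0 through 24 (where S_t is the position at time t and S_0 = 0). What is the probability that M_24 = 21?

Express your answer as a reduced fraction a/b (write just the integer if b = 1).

Answer: 3/2097152

Derivation:
Let M_24 = max(S_0,...,S_24). Use the reflection principle: for j ≥ 1, #{paths with M_24 ≥ j} = #{S_24 ≥ j} + #{S_24 ≥ j+1}.
By reflection, #{M_24 ≥ 21} = #{S_24 ≥ 21} + #{S_24 ≥ 22} = 25 + 25 = 50.
#{M_24 ≥ 22} = #{S_24 ≥ 22} + #{S_24 ≥ 23} = 25 + 1 = 26.
#{M_24 = 21} = 50 - 26 = 24.
P(M_24 = 21) = 24/16777216 = 3/2097152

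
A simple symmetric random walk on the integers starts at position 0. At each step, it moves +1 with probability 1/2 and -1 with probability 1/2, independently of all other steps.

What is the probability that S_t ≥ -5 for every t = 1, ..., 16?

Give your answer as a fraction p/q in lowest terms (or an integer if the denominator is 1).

Let f(t,s) = #length-t paths at position s with S_1..S_t all ≥ -5.
f(t,s) = f(t-1,s-1) + f(t-1,s+1) for s ≥ -5; f(t,s) = 0 for s < -5.
t=0: f(0,0)=1
t=1: f(1,-1)=1 f(1,1)=1
t=2: f(2,-2)=1 f(2,0)=2 f(2,2)=1
t=3: f(3,-3)=1 f(3,-1)=3 f(3,1)=3 f(3,3)=1
t=4: f(4,-4)=1 f(4,-2)=4 f(4,0)=6 f(4,2)=4 f(4,4)=1
t=5: f(5,-5)=1 f(5,-3)=5 f(5,-1)=10 f(5,1)=10 f(5,3)=5 f(5,5)=1
t=6: f(6,-4)=6 f(6,-2)=15 f(6,0)=20 f(6,2)=15 f(6,4)=6 f(6,6)=1
t=7: f(7,-5)=6 f(7,-3)=21 f(7,-1)=35 f(7,1)=35 f(7,3)=21 f(7,5)=7 f(7,7)=1
t=8: f(8,-4)=27 f(8,-2)=56 f(8,0)=70 f(8,2)=56 f(8,4)=28 f(8,6)=8 f(8,8)=1
t=9: f(9,-5)=27 f(9,-3)=83 f(9,-1)=126 f(9,1)=126 f(9,3)=84 f(9,5)=36 f(9,7)=9 f(9,9)=1
t=10: f(10,-4)=110 f(10,-2)=209 f(10,0)=252 f(10,2)=210 f(10,4)=120 f(10,6)=45 f(10,8)=10 f(10,10)=1
t=11: f(11,-5)=110 f(11,-3)=319 f(11,-1)=461 f(11,1)=462 f(11,3)=330 f(11,5)=165 f(11,7)=55 f(11,9)=11 f(11,11)=1
t=12: f(12,-4)=429 f(12,-2)=780 f(12,0)=923 f(12,2)=792 f(12,4)=495 f(12,6)=220 f(12,8)=66 f(12,10)=12 f(12,12)=1
t=13: f(13,-5)=429 f(13,-3)=1209 f(13,-1)=1703 f(13,1)=1715 f(13,3)=1287 f(13,5)=715 f(13,7)=286 f(13,9)=78 f(13,11)=13 f(13,13)=1
t=14: f(14,-4)=1638 f(14,-2)=2912 f(14,0)=3418 f(14,2)=3002 f(14,4)=2002 f(14,6)=1001 f(14,8)=364 f(14,10)=91 f(14,12)=14 f(14,14)=1
t=15: f(15,-5)=1638 f(15,-3)=4550 f(15,-1)=6330 f(15,1)=6420 f(15,3)=5004 f(15,5)=3003 f(15,7)=1365 f(15,9)=455 f(15,11)=105 f(15,13)=15 f(15,15)=1
t=16: f(16,-4)=6188 f(16,-2)=10880 f(16,0)=12750 f(16,2)=11424 f(16,4)=8007 f(16,6)=4368 f(16,8)=1820 f(16,10)=560 f(16,12)=120 f(16,14)=16 f(16,16)=1
Σ_s f(16,s) = 56134
P = 56134/65536 = 28067/32768

Answer: 28067/32768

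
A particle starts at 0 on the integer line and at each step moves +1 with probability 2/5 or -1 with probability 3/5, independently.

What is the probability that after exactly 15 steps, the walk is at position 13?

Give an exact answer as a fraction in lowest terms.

To reach position 13 after 15 steps: need 14 steps of +1 and 1 step of -1.
Number of such sequences: C(15,14) = 15
Each has probability (2/5)^14 · (3/5)^1 = 49152/30517578125
P = 15 · 49152/30517578125 = 147456/6103515625

Answer: 147456/6103515625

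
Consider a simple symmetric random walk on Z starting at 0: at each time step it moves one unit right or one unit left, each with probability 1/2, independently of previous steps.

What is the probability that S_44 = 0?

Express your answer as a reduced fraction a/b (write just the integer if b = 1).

Answer: 263012370465/2199023255552

Derivation:
To return to 0 after 44 steps: need exactly 22 steps of +1 and 22 of -1.
Favorable paths: C(44,22) = 2104098963720
Total paths: 2^44 = 17592186044416
P = 2104098963720/17592186044416 = 263012370465/2199023255552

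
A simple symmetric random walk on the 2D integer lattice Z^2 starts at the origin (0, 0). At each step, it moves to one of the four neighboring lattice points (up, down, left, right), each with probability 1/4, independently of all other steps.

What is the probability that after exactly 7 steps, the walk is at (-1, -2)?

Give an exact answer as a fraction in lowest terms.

Let h be the number of horizontal steps (so 7-h are vertical). To end at (-1,-2) need (h-1)/2 right-steps and ((7-h)-2)/2 up-steps.
Sum over h with 1 ≤ h ≤ 5, h ≡ 1 (mod 2), 7-h ≡ 0 (mod 2):
h=1: C(7,1)·C(1,0)·C(6,2) = 7·1·15 = 105
h=3: C(7,3)·C(3,1)·C(4,1) = 35·3·4 = 420
h=5: C(7,5)·C(5,2)·C(2,0) = 21·10·1 = 210
Total favorable: 735
Total paths: 4^7 = 16384
P = 735/16384 = 735/16384

Answer: 735/16384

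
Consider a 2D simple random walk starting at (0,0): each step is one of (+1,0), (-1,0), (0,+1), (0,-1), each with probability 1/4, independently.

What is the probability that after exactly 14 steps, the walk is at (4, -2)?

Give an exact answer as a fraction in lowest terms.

Let h be the number of horizontal steps (so 14-h are vertical). To end at (4,-2) need (h+4)/2 right-steps and ((14-h)-2)/2 up-steps.
Sum over h with 4 ≤ h ≤ 12, h ≡ 0 (mod 2), 14-h ≡ 0 (mod 2):
h=4: C(14,4)·C(4,4)·C(10,4) = 1001·1·210 = 210210
h=6: C(14,6)·C(6,5)·C(8,3) = 3003·6·56 = 1009008
h=8: C(14,8)·C(8,6)·C(6,2) = 3003·28·15 = 1261260
h=10: C(14,10)·C(10,7)·C(4,1) = 1001·120·4 = 480480
h=12: C(14,12)·C(12,8)·C(2,0) = 91·495·1 = 45045
Total favorable: 3006003
Total paths: 4^14 = 268435456
P = 3006003/268435456 = 3006003/268435456

Answer: 3006003/268435456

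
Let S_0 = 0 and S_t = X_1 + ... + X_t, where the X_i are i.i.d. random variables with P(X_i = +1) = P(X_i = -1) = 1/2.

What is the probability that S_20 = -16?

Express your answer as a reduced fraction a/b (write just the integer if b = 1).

To reach position -16 after 20 steps: need 2 steps of +1 and 18 of -1.
Favorable paths: C(20,2) = 190
Total paths: 2^20 = 1048576
P = 190/1048576 = 95/524288

Answer: 95/524288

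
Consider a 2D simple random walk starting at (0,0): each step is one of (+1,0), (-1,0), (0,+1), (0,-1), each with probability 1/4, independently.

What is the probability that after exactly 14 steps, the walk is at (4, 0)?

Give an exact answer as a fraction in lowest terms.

Let h be the number of horizontal steps (so 14-h are vertical). To end at (4,0) need (h+4)/2 right-steps and ((14-h)+0)/2 up-steps.
Sum over h with 4 ≤ h ≤ 14, h ≡ 0 (mod 2), 14-h ≡ 0 (mod 2):
h=4: C(14,4)·C(4,4)·C(10,5) = 1001·1·252 = 252252
h=6: C(14,6)·C(6,5)·C(8,4) = 3003·6·70 = 1261260
h=8: C(14,8)·C(8,6)·C(6,3) = 3003·28·20 = 1681680
h=10: C(14,10)·C(10,7)·C(4,2) = 1001·120·6 = 720720
h=12: C(14,12)·C(12,8)·C(2,1) = 91·495·2 = 90090
h=14: C(14,14)·C(14,9)·C(0,0) = 1·2002·1 = 2002
Total favorable: 4008004
Total paths: 4^14 = 268435456
P = 4008004/268435456 = 1002001/67108864

Answer: 1002001/67108864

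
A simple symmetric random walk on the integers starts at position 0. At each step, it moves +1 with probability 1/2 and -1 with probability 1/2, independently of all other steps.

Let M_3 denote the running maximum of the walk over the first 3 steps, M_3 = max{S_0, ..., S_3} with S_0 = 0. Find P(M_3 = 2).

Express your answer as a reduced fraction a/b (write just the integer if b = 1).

Let M_3 = max(S_0,...,S_3). Use the reflection principle: for j ≥ 1, #{paths with M_3 ≥ j} = #{S_3 ≥ j} + #{S_3 ≥ j+1}.
By reflection, #{M_3 ≥ 2} = #{S_3 ≥ 2} + #{S_3 ≥ 3} = 1 + 1 = 2.
#{M_3 ≥ 3} = #{S_3 ≥ 3} + #{S_3 ≥ 4} = 1 + 0 = 1.
#{M_3 = 2} = 2 - 1 = 1.
P(M_3 = 2) = 1/8 = 1/8

Answer: 1/8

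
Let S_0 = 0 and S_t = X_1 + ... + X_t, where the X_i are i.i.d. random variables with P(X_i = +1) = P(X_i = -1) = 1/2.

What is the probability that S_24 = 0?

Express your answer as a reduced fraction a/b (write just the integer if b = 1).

To return to 0 after 24 steps: need exactly 12 steps of +1 and 12 of -1.
Favorable paths: C(24,12) = 2704156
Total paths: 2^24 = 16777216
P = 2704156/16777216 = 676039/4194304

Answer: 676039/4194304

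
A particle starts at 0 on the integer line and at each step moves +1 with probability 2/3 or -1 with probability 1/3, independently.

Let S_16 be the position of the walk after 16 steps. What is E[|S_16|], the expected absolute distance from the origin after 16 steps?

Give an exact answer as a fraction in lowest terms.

Answer: 80595056/14348907

Derivation:
S_16 takes values m ≡ 0 (mod 2) with |m| ≤ 16; P(S_16=m) = C(16,(16+m)/2) · (2/3)^((16+m)/2) · (1/3)^((16-m)/2).
Distribution: P(S=-16)=1/43046721, P(S=-14)=32/43046721, P(S=-12)=160/14348907, P(S=-10)=4480/43046721, P(S=-8)=29120/43046721, P(S=-6)=46592/14348907, P(S=-4)=512512/43046721, P(S=-2)=1464320/43046721, P(S=0)=366080/4782969, P(S=2)=5857280/43046721, P(S=4)=8200192/43046721, P(S=6)=2981888/14348907, P(S=8)=7454720/43046721, P(S=10)=4587520/43046721, P(S=12)=655360/14348907, P(S=14)=524288/43046721, P(S=16)=65536/43046721
E[|S_16|] = Σ_m |m|·P(S_16=m) = 80595056/14348907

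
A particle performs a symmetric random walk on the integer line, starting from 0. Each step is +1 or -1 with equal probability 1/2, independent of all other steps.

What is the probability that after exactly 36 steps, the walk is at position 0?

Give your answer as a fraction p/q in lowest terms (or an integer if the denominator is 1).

To return to 0 after 36 steps: need exactly 18 steps of +1 and 18 of -1.
Favorable paths: C(36,18) = 9075135300
Total paths: 2^36 = 68719476736
P = 9075135300/68719476736 = 2268783825/17179869184

Answer: 2268783825/17179869184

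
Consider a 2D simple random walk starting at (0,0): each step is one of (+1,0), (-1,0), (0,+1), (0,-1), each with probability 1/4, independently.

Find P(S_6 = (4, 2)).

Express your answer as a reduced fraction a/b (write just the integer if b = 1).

Answer: 15/4096

Derivation:
Let h be the number of horizontal steps (so 6-h are vertical). To end at (4,2) need (h+4)/2 right-steps and ((6-h)+2)/2 up-steps.
Sum over h with 4 ≤ h ≤ 4, h ≡ 0 (mod 2), 6-h ≡ 0 (mod 2):
h=4: C(6,4)·C(4,4)·C(2,2) = 15·1·1 = 15
Total favorable: 15
Total paths: 4^6 = 4096
P = 15/4096 = 15/4096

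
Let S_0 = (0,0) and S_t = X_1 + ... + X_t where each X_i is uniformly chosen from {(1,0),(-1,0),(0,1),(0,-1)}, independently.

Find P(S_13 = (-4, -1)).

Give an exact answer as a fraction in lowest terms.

Answer: 920205/67108864

Derivation:
Let h be the number of horizontal steps (so 13-h are vertical). To end at (-4,-1) need (h-4)/2 right-steps and ((13-h)-1)/2 up-steps.
Sum over h with 4 ≤ h ≤ 12, h ≡ 0 (mod 2), 13-h ≡ 1 (mod 2):
h=4: C(13,4)·C(4,0)·C(9,4) = 715·1·126 = 90090
h=6: C(13,6)·C(6,1)·C(7,3) = 1716·6·35 = 360360
h=8: C(13,8)·C(8,2)·C(5,2) = 1287·28·10 = 360360
h=10: C(13,10)·C(10,3)·C(3,1) = 286·120·3 = 102960
h=12: C(13,12)·C(12,4)·C(1,0) = 13·495·1 = 6435
Total favorable: 920205
Total paths: 4^13 = 67108864
P = 920205/67108864 = 920205/67108864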